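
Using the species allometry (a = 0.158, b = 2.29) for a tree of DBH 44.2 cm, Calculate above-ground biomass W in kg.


Formula: W = a * DBH^b  (allometric power law)
DBH^b = 44.2^2.29 = 5861.611
W = 0.158 * 5861.611 = 926.1 kg

926.1


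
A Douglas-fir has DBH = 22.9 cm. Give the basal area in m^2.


Formula: BA = pi * (DBH/2)^2 / 10000  (cm^2 to m^2)
Radius = DBH/2 = 22.9/2 = 11.45 cm
BA = pi * 11.45^2 / 10000
   = 411.8707 cm^2 / 10000
   = 0.0412 m^2

0.0412


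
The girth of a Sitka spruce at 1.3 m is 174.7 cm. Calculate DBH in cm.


Formula: DBH = C / pi
DBH = 174.7 / pi
pi = 3.14159...
DBH = 55.6 cm

55.6


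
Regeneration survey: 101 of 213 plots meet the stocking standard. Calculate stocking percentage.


Formula: Stocking % = stocked plots / total plots * 100
Stocking = 101 / 213 * 100
Stocking = 0.4742 * 100 = 47.4%

47.4


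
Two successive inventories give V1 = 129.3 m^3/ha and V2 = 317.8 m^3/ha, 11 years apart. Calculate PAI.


Formula: PAI = (V_T2 - V_T1) / (T2 - T1)
Volume increment = 317.8 - 129.3 = 188.5 m^3/ha
PAI = 188.5 / 11 = 17.14 m^3/ha/year

17.14


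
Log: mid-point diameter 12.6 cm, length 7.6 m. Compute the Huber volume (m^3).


Huber: V = Am * L,  Am = pi*(Dm/200)^2
Am = pi*(12.6/200)^2 = 0.012469 m^2
V = 0.012469*7.6 = 0.0948 m^3

0.0948


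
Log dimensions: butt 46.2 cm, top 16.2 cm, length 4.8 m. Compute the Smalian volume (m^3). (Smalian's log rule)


Smalian: V = (A1 + A2)/2 * L,  A = pi*(D/200)^2
A1 = pi*(46.2/200)^2 = 0.167639 m^2
A2 = pi*(16.2/200)^2 = 0.020612 m^2
V = (0.167639+0.020612)/2*4.8 = 0.4518 m^3

0.4518


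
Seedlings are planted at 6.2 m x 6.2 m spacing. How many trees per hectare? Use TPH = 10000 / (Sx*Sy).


Formula: TPH = 10000 m^2/ha / (spacing_x * spacing_y)
Area per tree = 6.2 m * 6.2 m = 38.44 m^2
TPH = 10000 / 38.44 = 260 trees/ha

260


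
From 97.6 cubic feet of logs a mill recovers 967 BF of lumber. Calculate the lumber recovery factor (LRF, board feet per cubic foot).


Formula: LRF = Lumber Output (BF) / Log Input (ft^3)
LRF = 967 BF / 97.6 ft^3
LRF = 9.91 BF/ft^3

9.91


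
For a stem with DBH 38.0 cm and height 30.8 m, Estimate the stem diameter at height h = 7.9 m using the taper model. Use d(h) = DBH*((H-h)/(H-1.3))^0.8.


Taper: d(h) = DBH * ((H - h) / (H - 1.3))^0.8
Numerator = H - h = 30.8 - 7.9 = 22.9 m
Denominator = H - 1.3 = 30.8 - 1.3 = 29.5 m
Ratio = 22.9 / 29.5 = 0.77627
d = 38.0 * 0.77627^0.8 = 31.0 cm

31.0


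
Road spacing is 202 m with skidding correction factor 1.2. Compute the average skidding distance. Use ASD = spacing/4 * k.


Formula: ASD = (spacing / 4) * correction
Uncorrected distance = spacing / 4 = 202 / 4 = 50.5 m
ASD = 50.5 * 1.2 = 61 m

61


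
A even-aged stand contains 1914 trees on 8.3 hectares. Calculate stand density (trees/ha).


Formula: Stand Density = N_trees / Area_ha
Density = 1914 trees / 8.3 ha
Density = 231 trees/ha

231


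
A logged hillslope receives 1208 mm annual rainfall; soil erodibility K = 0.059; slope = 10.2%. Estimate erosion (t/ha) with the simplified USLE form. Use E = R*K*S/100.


Formula: E = R * K * S / 100  (simplified USLE)
R * K = 1208 * 0.059 = 71.272
E = 71.272 * 10.2 / 100 = 7.27 t/ha

7.27


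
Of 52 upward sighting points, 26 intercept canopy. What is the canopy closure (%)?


Formula: Canopy closure = covered points / total points * 100
Closure = 26 / 52 * 100
Closure = 0.5 * 100 = 50.0%

50.0


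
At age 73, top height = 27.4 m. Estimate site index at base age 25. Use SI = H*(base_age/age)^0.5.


Formula: SI = H_dom * (base_age / age)^0.5
Age ratio = 25 / 73 = 0.34247
sqrt(age_ratio) = 0.58521
SI = 27.4 * 0.58521 = 16.0 m

16.0


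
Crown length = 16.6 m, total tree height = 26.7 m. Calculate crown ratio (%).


Formula: Crown Ratio = (Crown Length / Total Height) * 100
CR = (16.6 m / 26.7 m) * 100
CR = 0.6217 * 100 = 62.2%

62.2


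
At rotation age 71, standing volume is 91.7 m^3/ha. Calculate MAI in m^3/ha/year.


Formula: MAI = Total Volume / Stand Age
MAI = 91.7 m^3/ha / 71 years
MAI = 1.29 m^3/ha/year

1.29


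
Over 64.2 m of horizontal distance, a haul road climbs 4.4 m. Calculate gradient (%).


Formula: Gradient = rise / run * 100
Gradient = 4.4 / 64.2 * 100 = 6.9%

6.9


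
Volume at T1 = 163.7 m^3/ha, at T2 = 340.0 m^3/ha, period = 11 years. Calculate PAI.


Formula: PAI = (V_T2 - V_T1) / (T2 - T1)
Volume increment = 340.0 - 163.7 = 176.3 m^3/ha
PAI = 176.3 / 11 = 16.03 m^3/ha/year

16.03


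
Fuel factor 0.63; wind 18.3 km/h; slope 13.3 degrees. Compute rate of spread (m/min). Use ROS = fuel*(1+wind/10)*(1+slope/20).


Formula: ROS = fuel * (1 + wind/10) * (1 + slope/20)
Wind factor = 1 + 18.3/10 = 2.83
Slope factor = 1 + 13.3/20 = 1.665
ROS = 0.63 * 2.83 * 1.665 = 2.97 m/min

2.97


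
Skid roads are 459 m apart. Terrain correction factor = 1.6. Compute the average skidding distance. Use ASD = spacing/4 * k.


Formula: ASD = (spacing / 4) * correction
Uncorrected distance = spacing / 4 = 459 / 4 = 114.75 m
ASD = 114.75 * 1.6 = 184 m

184


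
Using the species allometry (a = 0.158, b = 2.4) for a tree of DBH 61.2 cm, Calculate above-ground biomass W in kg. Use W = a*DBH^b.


Formula: W = a * DBH^b  (allometric power law)
DBH^b = 61.2^2.4 = 19417.9516
W = 0.158 * 19417.9516 = 3068.0 kg

3068.0


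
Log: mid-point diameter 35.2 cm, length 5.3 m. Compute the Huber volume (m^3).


Huber: V = Am * L,  Am = pi*(Dm/200)^2
Am = pi*(35.2/200)^2 = 0.097314 m^2
V = 0.097314*5.3 = 0.5158 m^3

0.5158


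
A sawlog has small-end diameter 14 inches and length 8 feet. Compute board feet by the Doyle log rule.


Doyle: BF = (D - 4)^2 * L / 16
Adjusted diameter = 14 - 4 = 10 in
(D-4)^2 = 10^2 = 100
BF = 100 * 8 / 16 = 50 BF

50


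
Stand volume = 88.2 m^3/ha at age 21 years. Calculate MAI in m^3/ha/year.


Formula: MAI = Total Volume / Stand Age
MAI = 88.2 m^3/ha / 21 years
MAI = 4.2 m^3/ha/year

4.2


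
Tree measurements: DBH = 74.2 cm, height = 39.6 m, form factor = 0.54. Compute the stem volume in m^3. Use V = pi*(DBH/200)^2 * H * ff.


Formula: V = pi * (DBH/200)^2 * H * ff
Radius = DBH/200 = 74.2/200 = 0.371 m
Radius^2 = 0.371^2 = 0.137641 m^2
V = pi * 0.137641 * 39.6 * 0.54
V = 9.247 m^3

9.247


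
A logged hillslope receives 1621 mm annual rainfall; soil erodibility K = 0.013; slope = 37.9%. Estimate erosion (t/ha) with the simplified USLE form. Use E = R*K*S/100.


Formula: E = R * K * S / 100  (simplified USLE)
R * K = 1621 * 0.013 = 21.073
E = 21.073 * 37.9 / 100 = 7.99 t/ha

7.99


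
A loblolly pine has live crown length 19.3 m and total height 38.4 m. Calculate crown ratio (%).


Formula: Crown Ratio = (Crown Length / Total Height) * 100
CR = (19.3 m / 38.4 m) * 100
CR = 0.5026 * 100 = 50.3%

50.3


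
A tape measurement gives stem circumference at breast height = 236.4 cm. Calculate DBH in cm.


Formula: DBH = C / pi
DBH = 236.4 / pi
pi = 3.14159...
DBH = 75.2 cm

75.2


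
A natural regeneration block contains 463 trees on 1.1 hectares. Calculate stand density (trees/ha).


Formula: Stand Density = N_trees / Area_ha
Density = 463 trees / 1.1 ha
Density = 421 trees/ha

421


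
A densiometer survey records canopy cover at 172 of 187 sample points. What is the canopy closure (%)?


Formula: Canopy closure = covered points / total points * 100
Closure = 172 / 187 * 100
Closure = 0.9198 * 100 = 92.0%

92.0


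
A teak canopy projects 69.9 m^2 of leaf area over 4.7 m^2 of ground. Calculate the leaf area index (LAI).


Formula: LAI = total leaf area / ground area  (dimensionless)
LAI = 69.9 m^2 / 4.7 m^2
LAI = 14.87

14.87


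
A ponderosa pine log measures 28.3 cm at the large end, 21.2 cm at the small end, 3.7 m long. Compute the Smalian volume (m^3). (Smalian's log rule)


Smalian: V = (A1 + A2)/2 * L,  A = pi*(D/200)^2
A1 = pi*(28.3/200)^2 = 0.062902 m^2
A2 = pi*(21.2/200)^2 = 0.035299 m^2
V = (0.062902+0.035299)/2*3.7 = 0.1817 m^3

0.1817


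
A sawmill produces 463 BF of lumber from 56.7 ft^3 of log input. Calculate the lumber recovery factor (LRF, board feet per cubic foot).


Formula: LRF = Lumber Output (BF) / Log Input (ft^3)
LRF = 463 BF / 56.7 ft^3
LRF = 8.17 BF/ft^3

8.17


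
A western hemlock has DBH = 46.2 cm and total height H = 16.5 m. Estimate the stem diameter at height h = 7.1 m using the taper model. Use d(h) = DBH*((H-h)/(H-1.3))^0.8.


Taper: d(h) = DBH * ((H - h) / (H - 1.3))^0.8
Numerator = H - h = 16.5 - 7.1 = 9.4 m
Denominator = H - 1.3 = 16.5 - 1.3 = 15.2 m
Ratio = 9.4 / 15.2 = 0.61842
d = 46.2 * 0.61842^0.8 = 31.5 cm

31.5


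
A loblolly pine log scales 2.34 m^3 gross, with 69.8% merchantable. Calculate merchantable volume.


Formula: MV = V_total * (merchantable_pct / 100)
Merchantable fraction = 69.8% / 100 = 0.698
MV = 2.34 m^3 * 0.698 = 1.633 m^3

1.633


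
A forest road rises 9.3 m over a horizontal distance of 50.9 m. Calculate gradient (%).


Formula: Gradient = rise / run * 100
Gradient = 9.3 / 50.9 * 100 = 18.3%

18.3


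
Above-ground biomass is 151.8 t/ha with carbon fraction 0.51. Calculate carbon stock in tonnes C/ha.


Formula: Carbon Stock = Biomass * Carbon Fraction
C = 151.8 t/ha * 0.51
C = 77.4 t C/ha

77.4


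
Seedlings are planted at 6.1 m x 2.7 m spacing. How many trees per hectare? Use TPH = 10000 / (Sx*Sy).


Formula: TPH = 10000 m^2/ha / (spacing_x * spacing_y)
Area per tree = 6.1 m * 2.7 m = 16.47 m^2
TPH = 10000 / 16.47 = 607 trees/ha

607


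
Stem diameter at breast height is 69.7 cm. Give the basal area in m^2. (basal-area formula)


Formula: BA = pi * (DBH/2)^2 / 10000  (cm^2 to m^2)
Radius = DBH/2 = 69.7/2 = 34.85 cm
BA = pi * 34.85^2 / 10000
   = 3815.535 cm^2 / 10000
   = 0.3816 m^2

0.3816


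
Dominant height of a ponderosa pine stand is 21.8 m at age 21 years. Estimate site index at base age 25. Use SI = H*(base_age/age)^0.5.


Formula: SI = H_dom * (base_age / age)^0.5
Age ratio = 25 / 21 = 1.19048
sqrt(age_ratio) = 1.09109
SI = 21.8 * 1.09109 = 23.8 m

23.8


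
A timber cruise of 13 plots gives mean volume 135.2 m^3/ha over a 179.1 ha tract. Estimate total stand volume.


Formula: Total Volume = Mean Volume per ha * Total Area
Total Volume = 135.2 m^3/ha * 179.1 ha
Total Volume = 24214 m^3

24214


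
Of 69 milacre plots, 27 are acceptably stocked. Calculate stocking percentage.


Formula: Stocking % = stocked plots / total plots * 100
Stocking = 27 / 69 * 100
Stocking = 0.3913 * 100 = 39.1%

39.1


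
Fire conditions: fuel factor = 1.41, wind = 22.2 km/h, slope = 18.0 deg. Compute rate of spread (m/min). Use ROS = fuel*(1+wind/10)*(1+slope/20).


Formula: ROS = fuel * (1 + wind/10) * (1 + slope/20)
Wind factor = 1 + 22.2/10 = 3.22
Slope factor = 1 + 18.0/20 = 1.9
ROS = 1.41 * 3.22 * 1.9 = 8.63 m/min

8.63


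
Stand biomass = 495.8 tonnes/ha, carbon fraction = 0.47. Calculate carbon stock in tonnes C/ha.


Formula: Carbon Stock = Biomass * Carbon Fraction
C = 495.8 t/ha * 0.47
C = 233.0 t C/ha

233.0


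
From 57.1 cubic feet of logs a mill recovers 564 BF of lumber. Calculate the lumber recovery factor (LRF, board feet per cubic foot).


Formula: LRF = Lumber Output (BF) / Log Input (ft^3)
LRF = 564 BF / 57.1 ft^3
LRF = 9.88 BF/ft^3

9.88


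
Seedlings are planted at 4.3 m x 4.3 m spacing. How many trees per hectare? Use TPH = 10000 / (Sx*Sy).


Formula: TPH = 10000 m^2/ha / (spacing_x * spacing_y)
Area per tree = 4.3 m * 4.3 m = 18.49 m^2
TPH = 10000 / 18.49 = 541 trees/ha

541


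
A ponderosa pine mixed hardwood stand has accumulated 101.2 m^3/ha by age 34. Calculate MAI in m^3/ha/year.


Formula: MAI = Total Volume / Stand Age
MAI = 101.2 m^3/ha / 34 years
MAI = 2.98 m^3/ha/year

2.98


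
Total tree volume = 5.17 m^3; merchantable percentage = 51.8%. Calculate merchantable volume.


Formula: MV = V_total * (merchantable_pct / 100)
Merchantable fraction = 51.8% / 100 = 0.518
MV = 5.17 m^3 * 0.518 = 2.678 m^3

2.678


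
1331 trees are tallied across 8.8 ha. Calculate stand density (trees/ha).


Formula: Stand Density = N_trees / Area_ha
Density = 1331 trees / 8.8 ha
Density = 151 trees/ha

151


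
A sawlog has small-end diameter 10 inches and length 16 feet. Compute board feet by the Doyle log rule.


Doyle: BF = (D - 4)^2 * L / 16
Adjusted diameter = 10 - 4 = 6 in
(D-4)^2 = 6^2 = 36
BF = 36 * 16 / 16 = 36 BF

36


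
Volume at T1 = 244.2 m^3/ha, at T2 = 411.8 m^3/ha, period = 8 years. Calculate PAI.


Formula: PAI = (V_T2 - V_T1) / (T2 - T1)
Volume increment = 411.8 - 244.2 = 167.6 m^3/ha
PAI = 167.6 / 8 = 20.95 m^3/ha/year

20.95


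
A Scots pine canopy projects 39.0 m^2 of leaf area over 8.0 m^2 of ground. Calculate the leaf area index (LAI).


Formula: LAI = total leaf area / ground area  (dimensionless)
LAI = 39.0 m^2 / 8.0 m^2
LAI = 4.88

4.88


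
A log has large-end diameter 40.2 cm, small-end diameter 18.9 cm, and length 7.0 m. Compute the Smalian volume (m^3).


Smalian: V = (A1 + A2)/2 * L,  A = pi*(D/200)^2
A1 = pi*(40.2/200)^2 = 0.126923 m^2
A2 = pi*(18.9/200)^2 = 0.028055 m^2
V = (0.126923+0.028055)/2*7.0 = 0.5424 m^3

0.5424


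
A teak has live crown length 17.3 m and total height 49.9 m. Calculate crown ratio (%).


Formula: Crown Ratio = (Crown Length / Total Height) * 100
CR = (17.3 m / 49.9 m) * 100
CR = 0.3467 * 100 = 34.7%

34.7


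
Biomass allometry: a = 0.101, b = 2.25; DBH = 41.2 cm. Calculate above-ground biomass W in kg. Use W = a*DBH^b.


Formula: W = a * DBH^b  (allometric power law)
DBH^b = 41.2^2.25 = 4300.4979
W = 0.101 * 4300.4979 = 434.4 kg

434.4


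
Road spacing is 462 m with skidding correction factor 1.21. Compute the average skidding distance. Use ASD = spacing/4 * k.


Formula: ASD = (spacing / 4) * correction
Uncorrected distance = spacing / 4 = 462 / 4 = 115.5 m
ASD = 115.5 * 1.21 = 140 m

140


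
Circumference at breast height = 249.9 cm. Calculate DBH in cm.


Formula: DBH = C / pi
DBH = 249.9 / pi
pi = 3.14159...
DBH = 79.5 cm

79.5


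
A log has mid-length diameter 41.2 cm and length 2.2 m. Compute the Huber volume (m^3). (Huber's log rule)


Huber: V = Am * L,  Am = pi*(Dm/200)^2
Am = pi*(41.2/200)^2 = 0.133317 m^2
V = 0.133317*2.2 = 0.2933 m^3

0.2933


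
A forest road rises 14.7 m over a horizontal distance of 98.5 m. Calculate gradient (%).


Formula: Gradient = rise / run * 100
Gradient = 14.7 / 98.5 * 100 = 14.9%

14.9


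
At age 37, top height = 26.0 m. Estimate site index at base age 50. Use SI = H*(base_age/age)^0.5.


Formula: SI = H_dom * (base_age / age)^0.5
Age ratio = 50 / 37 = 1.35135
sqrt(age_ratio) = 1.16248
SI = 26.0 * 1.16248 = 30.2 m

30.2


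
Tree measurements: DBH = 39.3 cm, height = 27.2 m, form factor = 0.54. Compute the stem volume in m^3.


Formula: V = pi * (DBH/200)^2 * H * ff
Radius = DBH/200 = 39.3/200 = 0.1965 m
Radius^2 = 0.1965^2 = 0.03861225 m^2
V = pi * 0.03861225 * 27.2 * 0.54
V = 1.782 m^3

1.782


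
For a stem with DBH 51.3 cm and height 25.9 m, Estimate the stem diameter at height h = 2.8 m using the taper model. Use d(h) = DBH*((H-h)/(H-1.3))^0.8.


Taper: d(h) = DBH * ((H - h) / (H - 1.3))^0.8
Numerator = H - h = 25.9 - 2.8 = 23.1 m
Denominator = H - 1.3 = 25.9 - 1.3 = 24.6 m
Ratio = 23.1 / 24.6 = 0.93902
d = 51.3 * 0.93902^0.8 = 48.8 cm

48.8


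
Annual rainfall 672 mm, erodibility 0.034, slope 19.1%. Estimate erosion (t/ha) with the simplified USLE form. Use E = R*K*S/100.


Formula: E = R * K * S / 100  (simplified USLE)
R * K = 672 * 0.034 = 22.848
E = 22.848 * 19.1 / 100 = 4.36 t/ha

4.36


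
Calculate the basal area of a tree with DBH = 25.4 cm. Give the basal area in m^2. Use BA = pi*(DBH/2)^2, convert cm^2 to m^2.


Formula: BA = pi * (DBH/2)^2 / 10000  (cm^2 to m^2)
Radius = DBH/2 = 25.4/2 = 12.7 cm
BA = pi * 12.7^2 / 10000
   = 506.7075 cm^2 / 10000
   = 0.0507 m^2

0.0507


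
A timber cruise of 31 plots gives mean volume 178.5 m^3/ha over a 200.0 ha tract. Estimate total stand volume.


Formula: Total Volume = Mean Volume per ha * Total Area
Total Volume = 178.5 m^3/ha * 200.0 ha
Total Volume = 35700 m^3

35700


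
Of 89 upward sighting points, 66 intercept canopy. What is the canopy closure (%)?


Formula: Canopy closure = covered points / total points * 100
Closure = 66 / 89 * 100
Closure = 0.7416 * 100 = 74.2%

74.2


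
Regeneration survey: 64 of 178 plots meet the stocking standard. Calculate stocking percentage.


Formula: Stocking % = stocked plots / total plots * 100
Stocking = 64 / 178 * 100
Stocking = 0.3596 * 100 = 36.0%

36.0


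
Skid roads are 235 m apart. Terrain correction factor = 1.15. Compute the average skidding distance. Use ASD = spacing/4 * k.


Formula: ASD = (spacing / 4) * correction
Uncorrected distance = spacing / 4 = 235 / 4 = 58.75 m
ASD = 58.75 * 1.15 = 68 m

68


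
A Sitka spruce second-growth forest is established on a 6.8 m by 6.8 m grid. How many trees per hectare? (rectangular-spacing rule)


Formula: TPH = 10000 m^2/ha / (spacing_x * spacing_y)
Area per tree = 6.8 m * 6.8 m = 46.24 m^2
TPH = 10000 / 46.24 = 216 trees/ha

216


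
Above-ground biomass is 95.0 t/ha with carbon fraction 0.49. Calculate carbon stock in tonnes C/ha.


Formula: Carbon Stock = Biomass * Carbon Fraction
C = 95.0 t/ha * 0.49
C = 46.6 t C/ha

46.6


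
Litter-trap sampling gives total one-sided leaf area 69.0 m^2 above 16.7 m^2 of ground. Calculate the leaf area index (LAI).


Formula: LAI = total leaf area / ground area  (dimensionless)
LAI = 69.0 m^2 / 16.7 m^2
LAI = 4.13

4.13


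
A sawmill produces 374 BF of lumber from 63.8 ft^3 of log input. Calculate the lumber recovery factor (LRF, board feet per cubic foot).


Formula: LRF = Lumber Output (BF) / Log Input (ft^3)
LRF = 374 BF / 63.8 ft^3
LRF = 5.86 BF/ft^3

5.86


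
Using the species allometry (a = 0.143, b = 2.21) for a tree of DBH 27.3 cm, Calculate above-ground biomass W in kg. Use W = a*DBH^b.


Formula: W = a * DBH^b  (allometric power law)
DBH^b = 27.3^2.21 = 1492.5176
W = 0.143 * 1492.5176 = 213.4 kg

213.4


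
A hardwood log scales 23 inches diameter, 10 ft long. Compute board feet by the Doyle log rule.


Doyle: BF = (D - 4)^2 * L / 16
Adjusted diameter = 23 - 4 = 19 in
(D-4)^2 = 19^2 = 361
BF = 361 * 10 / 16 = 226 BF

226


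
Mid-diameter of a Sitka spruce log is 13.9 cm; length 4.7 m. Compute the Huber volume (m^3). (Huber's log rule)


Huber: V = Am * L,  Am = pi*(Dm/200)^2
Am = pi*(13.9/200)^2 = 0.015175 m^2
V = 0.015175*4.7 = 0.0713 m^3

0.0713


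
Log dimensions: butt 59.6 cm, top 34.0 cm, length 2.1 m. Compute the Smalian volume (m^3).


Smalian: V = (A1 + A2)/2 * L,  A = pi*(D/200)^2
A1 = pi*(59.6/200)^2 = 0.278986 m^2
A2 = pi*(34.0/200)^2 = 0.090792 m^2
V = (0.278986+0.090792)/2*2.1 = 0.3883 m^3

0.3883


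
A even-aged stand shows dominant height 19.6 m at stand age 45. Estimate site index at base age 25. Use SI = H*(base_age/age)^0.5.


Formula: SI = H_dom * (base_age / age)^0.5
Age ratio = 25 / 45 = 0.55556
sqrt(age_ratio) = 0.74536
SI = 19.6 * 0.74536 = 14.6 m

14.6


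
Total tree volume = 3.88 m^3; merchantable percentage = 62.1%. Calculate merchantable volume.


Formula: MV = V_total * (merchantable_pct / 100)
Merchantable fraction = 62.1% / 100 = 0.621
MV = 3.88 m^3 * 0.621 = 2.409 m^3

2.409


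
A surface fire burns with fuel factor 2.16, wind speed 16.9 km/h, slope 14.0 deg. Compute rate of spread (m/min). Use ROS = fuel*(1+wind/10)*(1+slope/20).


Formula: ROS = fuel * (1 + wind/10) * (1 + slope/20)
Wind factor = 1 + 16.9/10 = 2.69
Slope factor = 1 + 14.0/20 = 1.7
ROS = 2.16 * 2.69 * 1.7 = 9.88 m/min

9.88


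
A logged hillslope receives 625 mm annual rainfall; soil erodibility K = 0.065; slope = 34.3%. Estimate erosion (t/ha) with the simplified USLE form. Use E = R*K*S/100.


Formula: E = R * K * S / 100  (simplified USLE)
R * K = 625 * 0.065 = 40.625
E = 40.625 * 34.3 / 100 = 13.93 t/ha

13.93


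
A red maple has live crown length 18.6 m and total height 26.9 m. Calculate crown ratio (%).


Formula: Crown Ratio = (Crown Length / Total Height) * 100
CR = (18.6 m / 26.9 m) * 100
CR = 0.6914 * 100 = 69.1%

69.1


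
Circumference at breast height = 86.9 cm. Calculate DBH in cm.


Formula: DBH = C / pi
DBH = 86.9 / pi
pi = 3.14159...
DBH = 27.7 cm

27.7


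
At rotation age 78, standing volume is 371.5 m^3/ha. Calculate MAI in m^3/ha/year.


Formula: MAI = Total Volume / Stand Age
MAI = 371.5 m^3/ha / 78 years
MAI = 4.76 m^3/ha/year

4.76


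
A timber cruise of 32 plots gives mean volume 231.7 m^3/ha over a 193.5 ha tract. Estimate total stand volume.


Formula: Total Volume = Mean Volume per ha * Total Area
Total Volume = 231.7 m^3/ha * 193.5 ha
Total Volume = 44834 m^3

44834


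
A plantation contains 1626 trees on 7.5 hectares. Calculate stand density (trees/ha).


Formula: Stand Density = N_trees / Area_ha
Density = 1626 trees / 7.5 ha
Density = 217 trees/ha

217


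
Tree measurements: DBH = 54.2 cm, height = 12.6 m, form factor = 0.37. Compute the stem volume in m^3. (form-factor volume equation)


Formula: V = pi * (DBH/200)^2 * H * ff
Radius = DBH/200 = 54.2/200 = 0.271 m
Radius^2 = 0.271^2 = 0.073441 m^2
V = pi * 0.073441 * 12.6 * 0.37
V = 1.076 m^3

1.076


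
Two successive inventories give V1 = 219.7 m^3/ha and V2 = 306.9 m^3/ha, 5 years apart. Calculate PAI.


Formula: PAI = (V_T2 - V_T1) / (T2 - T1)
Volume increment = 306.9 - 219.7 = 87.2 m^3/ha
PAI = 87.2 / 5 = 17.44 m^3/ha/year

17.44


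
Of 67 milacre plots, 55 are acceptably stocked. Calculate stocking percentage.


Formula: Stocking % = stocked plots / total plots * 100
Stocking = 55 / 67 * 100
Stocking = 0.8209 * 100 = 82.1%

82.1


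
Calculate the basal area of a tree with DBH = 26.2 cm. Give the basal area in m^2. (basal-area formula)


Formula: BA = pi * (DBH/2)^2 / 10000  (cm^2 to m^2)
Radius = DBH/2 = 26.2/2 = 13.1 cm
BA = pi * 13.1^2 / 10000
   = 539.1287 cm^2 / 10000
   = 0.0539 m^2

0.0539


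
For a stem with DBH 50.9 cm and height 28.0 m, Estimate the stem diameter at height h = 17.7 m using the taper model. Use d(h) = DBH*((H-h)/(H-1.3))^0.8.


Taper: d(h) = DBH * ((H - h) / (H - 1.3))^0.8
Numerator = H - h = 28.0 - 17.7 = 10.3 m
Denominator = H - 1.3 = 28.0 - 1.3 = 26.7 m
Ratio = 10.3 / 26.7 = 0.38577
d = 50.9 * 0.38577^0.8 = 23.8 cm

23.8


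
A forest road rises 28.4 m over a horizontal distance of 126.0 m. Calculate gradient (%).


Formula: Gradient = rise / run * 100
Gradient = 28.4 / 126.0 * 100 = 22.5%

22.5


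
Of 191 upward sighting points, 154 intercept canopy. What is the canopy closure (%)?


Formula: Canopy closure = covered points / total points * 100
Closure = 154 / 191 * 100
Closure = 0.8063 * 100 = 80.6%

80.6


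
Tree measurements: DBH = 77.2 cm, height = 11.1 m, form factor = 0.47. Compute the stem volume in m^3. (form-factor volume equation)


Formula: V = pi * (DBH/200)^2 * H * ff
Radius = DBH/200 = 77.2/200 = 0.386 m
Radius^2 = 0.386^2 = 0.148996 m^2
V = pi * 0.148996 * 11.1 * 0.47
V = 2.442 m^3

2.442


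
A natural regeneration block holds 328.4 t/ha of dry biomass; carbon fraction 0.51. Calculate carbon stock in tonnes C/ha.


Formula: Carbon Stock = Biomass * Carbon Fraction
C = 328.4 t/ha * 0.51
C = 167.5 t C/ha

167.5


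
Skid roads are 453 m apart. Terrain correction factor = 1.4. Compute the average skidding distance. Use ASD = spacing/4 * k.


Formula: ASD = (spacing / 4) * correction
Uncorrected distance = spacing / 4 = 453 / 4 = 113.25 m
ASD = 113.25 * 1.4 = 159 m

159


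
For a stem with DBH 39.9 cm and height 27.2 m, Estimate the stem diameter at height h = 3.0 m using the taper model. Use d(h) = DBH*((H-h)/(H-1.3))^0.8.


Taper: d(h) = DBH * ((H - h) / (H - 1.3))^0.8
Numerator = H - h = 27.2 - 3.0 = 24.2 m
Denominator = H - 1.3 = 27.2 - 1.3 = 25.9 m
Ratio = 24.2 / 25.9 = 0.93436
d = 39.9 * 0.93436^0.8 = 37.8 cm

37.8


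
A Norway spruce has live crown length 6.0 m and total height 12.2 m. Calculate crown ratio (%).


Formula: Crown Ratio = (Crown Length / Total Height) * 100
CR = (6.0 m / 12.2 m) * 100
CR = 0.4918 * 100 = 49.2%

49.2


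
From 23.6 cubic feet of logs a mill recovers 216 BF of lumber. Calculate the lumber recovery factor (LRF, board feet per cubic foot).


Formula: LRF = Lumber Output (BF) / Log Input (ft^3)
LRF = 216 BF / 23.6 ft^3
LRF = 9.15 BF/ft^3

9.15


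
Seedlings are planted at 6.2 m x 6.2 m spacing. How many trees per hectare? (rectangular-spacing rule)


Formula: TPH = 10000 m^2/ha / (spacing_x * spacing_y)
Area per tree = 6.2 m * 6.2 m = 38.44 m^2
TPH = 10000 / 38.44 = 260 trees/ha

260


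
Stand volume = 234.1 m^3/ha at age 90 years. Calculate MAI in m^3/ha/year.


Formula: MAI = Total Volume / Stand Age
MAI = 234.1 m^3/ha / 90 years
MAI = 2.6 m^3/ha/year

2.6


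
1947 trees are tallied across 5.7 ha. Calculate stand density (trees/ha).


Formula: Stand Density = N_trees / Area_ha
Density = 1947 trees / 5.7 ha
Density = 342 trees/ha

342


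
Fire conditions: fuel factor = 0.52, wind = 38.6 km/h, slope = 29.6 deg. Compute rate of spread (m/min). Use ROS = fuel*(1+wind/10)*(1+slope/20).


Formula: ROS = fuel * (1 + wind/10) * (1 + slope/20)
Wind factor = 1 + 38.6/10 = 4.86
Slope factor = 1 + 29.6/20 = 2.48
ROS = 0.52 * 4.86 * 2.48 = 6.27 m/min

6.27


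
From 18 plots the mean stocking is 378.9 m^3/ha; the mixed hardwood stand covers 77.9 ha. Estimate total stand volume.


Formula: Total Volume = Mean Volume per ha * Total Area
Total Volume = 378.9 m^3/ha * 77.9 ha
Total Volume = 29516 m^3

29516


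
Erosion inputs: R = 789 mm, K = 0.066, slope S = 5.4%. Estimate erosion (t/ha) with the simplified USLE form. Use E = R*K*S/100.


Formula: E = R * K * S / 100  (simplified USLE)
R * K = 789 * 0.066 = 52.074
E = 52.074 * 5.4 / 100 = 2.81 t/ha

2.81


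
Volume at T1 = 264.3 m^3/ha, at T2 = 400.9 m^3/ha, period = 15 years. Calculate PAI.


Formula: PAI = (V_T2 - V_T1) / (T2 - T1)
Volume increment = 400.9 - 264.3 = 136.6 m^3/ha
PAI = 136.6 / 15 = 9.11 m^3/ha/year

9.11


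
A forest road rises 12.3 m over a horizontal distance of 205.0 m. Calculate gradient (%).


Formula: Gradient = rise / run * 100
Gradient = 12.3 / 205.0 * 100 = 6.0%

6.0


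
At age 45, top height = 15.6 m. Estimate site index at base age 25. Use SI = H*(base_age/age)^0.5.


Formula: SI = H_dom * (base_age / age)^0.5
Age ratio = 25 / 45 = 0.55556
sqrt(age_ratio) = 0.74536
SI = 15.6 * 0.74536 = 11.6 m

11.6


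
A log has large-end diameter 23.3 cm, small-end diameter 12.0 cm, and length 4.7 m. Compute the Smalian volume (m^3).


Smalian: V = (A1 + A2)/2 * L,  A = pi*(D/200)^2
A1 = pi*(23.3/200)^2 = 0.042638 m^2
A2 = pi*(12.0/200)^2 = 0.01131 m^2
V = (0.042638+0.01131)/2*4.7 = 0.1268 m^3

0.1268


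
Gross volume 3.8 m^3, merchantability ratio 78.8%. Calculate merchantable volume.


Formula: MV = V_total * (merchantable_pct / 100)
Merchantable fraction = 78.8% / 100 = 0.788
MV = 3.8 m^3 * 0.788 = 2.994 m^3

2.994


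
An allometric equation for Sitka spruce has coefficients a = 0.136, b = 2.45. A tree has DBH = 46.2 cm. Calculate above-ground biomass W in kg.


Formula: W = a * DBH^b  (allometric power law)
DBH^b = 46.2^2.45 = 11977.6837
W = 0.136 * 11977.6837 = 1629.0 kg

1629.0


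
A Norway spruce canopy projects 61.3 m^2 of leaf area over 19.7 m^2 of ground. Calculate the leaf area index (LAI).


Formula: LAI = total leaf area / ground area  (dimensionless)
LAI = 61.3 m^2 / 19.7 m^2
LAI = 3.11

3.11


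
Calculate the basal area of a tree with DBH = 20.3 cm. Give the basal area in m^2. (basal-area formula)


Formula: BA = pi * (DBH/2)^2 / 10000  (cm^2 to m^2)
Radius = DBH/2 = 20.3/2 = 10.15 cm
BA = pi * 10.15^2 / 10000
   = 323.6547 cm^2 / 10000
   = 0.0324 m^2

0.0324


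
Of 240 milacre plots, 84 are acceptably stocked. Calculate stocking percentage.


Formula: Stocking % = stocked plots / total plots * 100
Stocking = 84 / 240 * 100
Stocking = 0.35 * 100 = 35.0%

35.0


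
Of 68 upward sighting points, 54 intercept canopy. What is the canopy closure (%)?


Formula: Canopy closure = covered points / total points * 100
Closure = 54 / 68 * 100
Closure = 0.7941 * 100 = 79.4%

79.4


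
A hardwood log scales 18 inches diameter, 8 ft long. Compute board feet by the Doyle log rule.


Doyle: BF = (D - 4)^2 * L / 16
Adjusted diameter = 18 - 4 = 14 in
(D-4)^2 = 14^2 = 196
BF = 196 * 8 / 16 = 98 BF

98


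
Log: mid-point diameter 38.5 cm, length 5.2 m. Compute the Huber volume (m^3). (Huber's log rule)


Huber: V = Am * L,  Am = pi*(Dm/200)^2
Am = pi*(38.5/200)^2 = 0.116416 m^2
V = 0.116416*5.2 = 0.6054 m^3

0.6054


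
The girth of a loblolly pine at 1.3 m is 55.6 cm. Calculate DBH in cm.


Formula: DBH = C / pi
DBH = 55.6 / pi
pi = 3.14159...
DBH = 17.7 cm

17.7


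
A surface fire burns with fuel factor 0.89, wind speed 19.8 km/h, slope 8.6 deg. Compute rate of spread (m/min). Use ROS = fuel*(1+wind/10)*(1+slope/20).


Formula: ROS = fuel * (1 + wind/10) * (1 + slope/20)
Wind factor = 1 + 19.8/10 = 2.98
Slope factor = 1 + 8.6/20 = 1.43
ROS = 0.89 * 2.98 * 1.43 = 3.79 m/min

3.79


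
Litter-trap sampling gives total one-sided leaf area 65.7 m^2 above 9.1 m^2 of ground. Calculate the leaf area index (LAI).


Formula: LAI = total leaf area / ground area  (dimensionless)
LAI = 65.7 m^2 / 9.1 m^2
LAI = 7.22

7.22


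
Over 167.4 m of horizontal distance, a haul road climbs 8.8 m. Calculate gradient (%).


Formula: Gradient = rise / run * 100
Gradient = 8.8 / 167.4 * 100 = 5.3%

5.3


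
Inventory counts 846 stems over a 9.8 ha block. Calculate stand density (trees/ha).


Formula: Stand Density = N_trees / Area_ha
Density = 846 trees / 9.8 ha
Density = 86 trees/ha

86


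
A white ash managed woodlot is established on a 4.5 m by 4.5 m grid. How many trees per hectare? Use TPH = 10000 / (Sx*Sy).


Formula: TPH = 10000 m^2/ha / (spacing_x * spacing_y)
Area per tree = 4.5 m * 4.5 m = 20.25 m^2
TPH = 10000 / 20.25 = 494 trees/ha

494


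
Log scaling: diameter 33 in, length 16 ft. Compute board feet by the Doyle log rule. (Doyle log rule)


Doyle: BF = (D - 4)^2 * L / 16
Adjusted diameter = 33 - 4 = 29 in
(D-4)^2 = 29^2 = 841
BF = 841 * 16 / 16 = 841 BF

841


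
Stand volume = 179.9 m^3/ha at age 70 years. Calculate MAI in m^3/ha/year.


Formula: MAI = Total Volume / Stand Age
MAI = 179.9 m^3/ha / 70 years
MAI = 2.57 m^3/ha/year

2.57


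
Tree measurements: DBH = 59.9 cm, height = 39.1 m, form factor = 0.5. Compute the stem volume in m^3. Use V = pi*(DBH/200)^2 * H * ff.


Formula: V = pi * (DBH/200)^2 * H * ff
Radius = DBH/200 = 59.9/200 = 0.2995 m
Radius^2 = 0.2995^2 = 0.08970025 m^2
V = pi * 0.08970025 * 39.1 * 0.5
V = 5.509 m^3

5.509


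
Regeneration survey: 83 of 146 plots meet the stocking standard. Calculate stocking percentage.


Formula: Stocking % = stocked plots / total plots * 100
Stocking = 83 / 146 * 100
Stocking = 0.5685 * 100 = 56.8%

56.8


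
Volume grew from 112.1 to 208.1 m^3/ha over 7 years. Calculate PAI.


Formula: PAI = (V_T2 - V_T1) / (T2 - T1)
Volume increment = 208.1 - 112.1 = 96.0 m^3/ha
PAI = 96.0 / 7 = 13.71 m^3/ha/year

13.71


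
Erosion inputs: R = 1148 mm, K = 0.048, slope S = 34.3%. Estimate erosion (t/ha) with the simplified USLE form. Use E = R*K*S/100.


Formula: E = R * K * S / 100  (simplified USLE)
R * K = 1148 * 0.048 = 55.104
E = 55.104 * 34.3 / 100 = 18.9 t/ha

18.9


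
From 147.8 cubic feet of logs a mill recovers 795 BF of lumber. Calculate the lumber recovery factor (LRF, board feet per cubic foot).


Formula: LRF = Lumber Output (BF) / Log Input (ft^3)
LRF = 795 BF / 147.8 ft^3
LRF = 5.38 BF/ft^3

5.38


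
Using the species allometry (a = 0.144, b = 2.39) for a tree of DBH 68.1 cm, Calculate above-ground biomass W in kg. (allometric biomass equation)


Formula: W = a * DBH^b  (allometric power law)
DBH^b = 68.1^2.39 = 24055.8993
W = 0.144 * 24055.8993 = 3464.0 kg

3464.0


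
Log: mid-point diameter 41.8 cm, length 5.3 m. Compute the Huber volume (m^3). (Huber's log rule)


Huber: V = Am * L,  Am = pi*(Dm/200)^2
Am = pi*(41.8/200)^2 = 0.137228 m^2
V = 0.137228*5.3 = 0.7273 m^3

0.7273


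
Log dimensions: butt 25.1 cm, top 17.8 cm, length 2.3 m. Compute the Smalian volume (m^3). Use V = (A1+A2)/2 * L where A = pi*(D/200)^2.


Smalian: V = (A1 + A2)/2 * L,  A = pi*(D/200)^2
A1 = pi*(25.1/200)^2 = 0.049481 m^2
A2 = pi*(17.8/200)^2 = 0.024885 m^2
V = (0.049481+0.024885)/2*2.3 = 0.0855 m^3

0.0855


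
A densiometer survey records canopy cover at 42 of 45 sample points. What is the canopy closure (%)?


Formula: Canopy closure = covered points / total points * 100
Closure = 42 / 45 * 100
Closure = 0.9333 * 100 = 93.3%

93.3


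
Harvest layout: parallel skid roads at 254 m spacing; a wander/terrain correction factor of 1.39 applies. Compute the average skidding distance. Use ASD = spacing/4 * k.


Formula: ASD = (spacing / 4) * correction
Uncorrected distance = spacing / 4 = 254 / 4 = 63.5 m
ASD = 63.5 * 1.39 = 88 m

88


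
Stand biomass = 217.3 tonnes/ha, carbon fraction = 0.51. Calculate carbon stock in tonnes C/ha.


Formula: Carbon Stock = Biomass * Carbon Fraction
C = 217.3 t/ha * 0.51
C = 110.8 t C/ha

110.8


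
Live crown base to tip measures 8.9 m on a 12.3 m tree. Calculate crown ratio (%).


Formula: Crown Ratio = (Crown Length / Total Height) * 100
CR = (8.9 m / 12.3 m) * 100
CR = 0.7236 * 100 = 72.4%

72.4


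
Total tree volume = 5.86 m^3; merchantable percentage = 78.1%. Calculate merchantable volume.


Formula: MV = V_total * (merchantable_pct / 100)
Merchantable fraction = 78.1% / 100 = 0.781
MV = 5.86 m^3 * 0.781 = 4.577 m^3

4.577


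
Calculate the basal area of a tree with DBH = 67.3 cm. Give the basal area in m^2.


Formula: BA = pi * (DBH/2)^2 / 10000  (cm^2 to m^2)
Radius = DBH/2 = 67.3/2 = 33.65 cm
BA = pi * 33.65^2 / 10000
   = 3557.296 cm^2 / 10000
   = 0.3557 m^2

0.3557


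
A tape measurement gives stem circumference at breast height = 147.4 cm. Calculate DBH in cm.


Formula: DBH = C / pi
DBH = 147.4 / pi
pi = 3.14159...
DBH = 46.9 cm

46.9


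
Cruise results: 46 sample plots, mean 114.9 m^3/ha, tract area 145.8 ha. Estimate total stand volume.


Formula: Total Volume = Mean Volume per ha * Total Area
Total Volume = 114.9 m^3/ha * 145.8 ha
Total Volume = 16752 m^3

16752


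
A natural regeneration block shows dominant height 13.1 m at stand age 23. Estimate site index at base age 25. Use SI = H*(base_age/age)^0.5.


Formula: SI = H_dom * (base_age / age)^0.5
Age ratio = 25 / 23 = 1.08696
sqrt(age_ratio) = 1.04257
SI = 13.1 * 1.04257 = 13.7 m

13.7


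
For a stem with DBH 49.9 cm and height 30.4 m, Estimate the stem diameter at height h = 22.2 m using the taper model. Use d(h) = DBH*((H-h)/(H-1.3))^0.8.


Taper: d(h) = DBH * ((H - h) / (H - 1.3))^0.8
Numerator = H - h = 30.4 - 22.2 = 8.2 m
Denominator = H - 1.3 = 30.4 - 1.3 = 29.1 m
Ratio = 8.2 / 29.1 = 0.28179
d = 49.9 * 0.28179^0.8 = 18.1 cm

18.1


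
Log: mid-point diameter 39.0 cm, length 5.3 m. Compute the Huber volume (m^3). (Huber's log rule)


Huber: V = Am * L,  Am = pi*(Dm/200)^2
Am = pi*(39.0/200)^2 = 0.119459 m^2
V = 0.119459*5.3 = 0.6331 m^3

0.6331


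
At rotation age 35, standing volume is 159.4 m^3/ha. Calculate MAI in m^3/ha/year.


Formula: MAI = Total Volume / Stand Age
MAI = 159.4 m^3/ha / 35 years
MAI = 4.55 m^3/ha/year

4.55


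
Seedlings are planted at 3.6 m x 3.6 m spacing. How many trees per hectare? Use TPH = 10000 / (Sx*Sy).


Formula: TPH = 10000 m^2/ha / (spacing_x * spacing_y)
Area per tree = 3.6 m * 3.6 m = 12.96 m^2
TPH = 10000 / 12.96 = 772 trees/ha

772


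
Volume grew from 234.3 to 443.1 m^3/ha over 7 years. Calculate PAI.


Formula: PAI = (V_T2 - V_T1) / (T2 - T1)
Volume increment = 443.1 - 234.3 = 208.8 m^3/ha
PAI = 208.8 / 7 = 29.83 m^3/ha/year

29.83


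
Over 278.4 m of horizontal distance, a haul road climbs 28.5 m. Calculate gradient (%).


Formula: Gradient = rise / run * 100
Gradient = 28.5 / 278.4 * 100 = 10.2%

10.2


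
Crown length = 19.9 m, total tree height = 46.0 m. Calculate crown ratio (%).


Formula: Crown Ratio = (Crown Length / Total Height) * 100
CR = (19.9 m / 46.0 m) * 100
CR = 0.4326 * 100 = 43.3%

43.3


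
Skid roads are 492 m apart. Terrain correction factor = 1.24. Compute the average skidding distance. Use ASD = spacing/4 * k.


Formula: ASD = (spacing / 4) * correction
Uncorrected distance = spacing / 4 = 492 / 4 = 123 m
ASD = 123 * 1.24 = 153 m

153


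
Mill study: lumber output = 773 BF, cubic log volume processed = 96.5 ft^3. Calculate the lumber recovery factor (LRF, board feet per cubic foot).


Formula: LRF = Lumber Output (BF) / Log Input (ft^3)
LRF = 773 BF / 96.5 ft^3
LRF = 8.01 BF/ft^3

8.01


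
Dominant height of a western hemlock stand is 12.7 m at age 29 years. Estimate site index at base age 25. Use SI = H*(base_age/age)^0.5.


Formula: SI = H_dom * (base_age / age)^0.5
Age ratio = 25 / 29 = 0.86207
sqrt(age_ratio) = 0.92848
SI = 12.7 * 0.92848 = 11.8 m

11.8


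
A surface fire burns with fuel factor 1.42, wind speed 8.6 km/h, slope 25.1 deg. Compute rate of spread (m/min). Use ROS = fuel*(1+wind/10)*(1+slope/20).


Formula: ROS = fuel * (1 + wind/10) * (1 + slope/20)
Wind factor = 1 + 8.6/10 = 1.86
Slope factor = 1 + 25.1/20 = 2.255
ROS = 1.42 * 1.86 * 2.255 = 5.96 m/min

5.96


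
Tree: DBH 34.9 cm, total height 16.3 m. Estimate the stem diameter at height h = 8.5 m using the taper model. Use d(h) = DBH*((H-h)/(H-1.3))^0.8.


Taper: d(h) = DBH * ((H - h) / (H - 1.3))^0.8
Numerator = H - h = 16.3 - 8.5 = 7.8 m
Denominator = H - 1.3 = 16.3 - 1.3 = 15.0 m
Ratio = 7.8 / 15.0 = 0.52
d = 34.9 * 0.52^0.8 = 20.7 cm

20.7


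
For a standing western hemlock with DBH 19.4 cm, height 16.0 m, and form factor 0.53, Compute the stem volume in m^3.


Formula: V = pi * (DBH/200)^2 * H * ff
Radius = DBH/200 = 19.4/200 = 0.097 m
Radius^2 = 0.097^2 = 0.009409 m^2
V = pi * 0.009409 * 16.0 * 0.53
V = 0.251 m^3

0.251


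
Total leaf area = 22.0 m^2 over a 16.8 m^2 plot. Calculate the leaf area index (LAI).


Formula: LAI = total leaf area / ground area  (dimensionless)
LAI = 22.0 m^2 / 16.8 m^2
LAI = 1.31

1.31


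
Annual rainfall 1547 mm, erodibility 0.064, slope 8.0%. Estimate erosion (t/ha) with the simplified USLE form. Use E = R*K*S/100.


Formula: E = R * K * S / 100  (simplified USLE)
R * K = 1547 * 0.064 = 99.008
E = 99.008 * 8.0 / 100 = 7.92 t/ha

7.92


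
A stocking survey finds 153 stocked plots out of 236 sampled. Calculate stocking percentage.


Formula: Stocking % = stocked plots / total plots * 100
Stocking = 153 / 236 * 100
Stocking = 0.6483 * 100 = 64.8%

64.8


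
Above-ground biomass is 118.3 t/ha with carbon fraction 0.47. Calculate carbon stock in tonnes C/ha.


Formula: Carbon Stock = Biomass * Carbon Fraction
C = 118.3 t/ha * 0.47
C = 55.6 t C/ha

55.6


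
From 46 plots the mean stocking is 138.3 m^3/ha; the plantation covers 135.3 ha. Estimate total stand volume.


Formula: Total Volume = Mean Volume per ha * Total Area
Total Volume = 138.3 m^3/ha * 135.3 ha
Total Volume = 18712 m^3

18712


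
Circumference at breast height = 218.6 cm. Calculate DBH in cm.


Formula: DBH = C / pi
DBH = 218.6 / pi
pi = 3.14159...
DBH = 69.6 cm

69.6


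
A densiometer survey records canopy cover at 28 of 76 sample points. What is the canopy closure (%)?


Formula: Canopy closure = covered points / total points * 100
Closure = 28 / 76 * 100
Closure = 0.3684 * 100 = 36.8%

36.8
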